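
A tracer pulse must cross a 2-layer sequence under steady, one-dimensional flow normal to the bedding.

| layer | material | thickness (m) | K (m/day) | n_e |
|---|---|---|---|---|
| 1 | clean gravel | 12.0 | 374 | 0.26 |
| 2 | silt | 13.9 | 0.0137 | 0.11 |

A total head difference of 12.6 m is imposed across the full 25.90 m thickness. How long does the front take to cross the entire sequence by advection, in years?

With flow normal to the layers, continuity requires the same specific discharge q through every layer.
Σ(b_i/K_i) = 12.0/374 + 13.9/0.0137 = 1015 d.
q = Δh / Σ(b_i/K_i) = 12.6 / 1015 = 0.01242 m/day.
In each layer the seepage velocity is v_i = q/n_i, so the layer transit time is t_i = b_i·n_i / q:
  layer 1 (clean gravel): t_1 = 12.0 × 0.26 / 0.01242 = 251.2 d
  layer 2 (silt): t_2 = 13.9 × 0.11 / 0.01242 = 123.1 d
Total t = Σ t_i = 374.4 days = 1.025 years.

1.02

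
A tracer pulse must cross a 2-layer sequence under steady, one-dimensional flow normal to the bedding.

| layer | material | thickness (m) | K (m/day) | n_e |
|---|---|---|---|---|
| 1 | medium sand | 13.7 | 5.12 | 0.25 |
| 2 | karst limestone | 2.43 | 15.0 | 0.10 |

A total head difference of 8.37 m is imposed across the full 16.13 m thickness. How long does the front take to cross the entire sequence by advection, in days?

With flow normal to the layers, continuity requires the same specific discharge q through every layer.
Σ(b_i/K_i) = 13.7/5.12 + 2.43/15.0 = 2.838 d.
q = Δh / Σ(b_i/K_i) = 8.37 / 2.838 = 2.949 m/day.
In each layer the seepage velocity is v_i = q/n_i, so the layer transit time is t_i = b_i·n_i / q:
  layer 1 (medium sand): t_1 = 13.7 × 0.25 / 2.949 = 1.161 d
  layer 2 (karst limestone): t_2 = 2.43 × 0.10 / 2.949 = 0.08239 d
Total t = Σ t_i = 1.244 days.

1.24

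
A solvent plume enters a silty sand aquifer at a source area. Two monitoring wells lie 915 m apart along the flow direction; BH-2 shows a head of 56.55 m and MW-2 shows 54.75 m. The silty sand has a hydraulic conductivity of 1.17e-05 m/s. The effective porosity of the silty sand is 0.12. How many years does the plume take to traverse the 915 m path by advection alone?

Convert K: 1.17e-05 m/s × 86400 = 1.011 m/day.
Hydraulic gradient i = (56.55 − 54.75) / 915 = 1.8 / 915 = 0.001967.
Darcy flux q = K · i = 1.011 × 0.001967 = 0.001989 m/day.
Seepage velocity v = q / n_e = 0.001989 / 0.12 = 0.01657 m/day.
Travel time t = L / v = 915 / 0.01657 = 55214 days = 151.2 years.

151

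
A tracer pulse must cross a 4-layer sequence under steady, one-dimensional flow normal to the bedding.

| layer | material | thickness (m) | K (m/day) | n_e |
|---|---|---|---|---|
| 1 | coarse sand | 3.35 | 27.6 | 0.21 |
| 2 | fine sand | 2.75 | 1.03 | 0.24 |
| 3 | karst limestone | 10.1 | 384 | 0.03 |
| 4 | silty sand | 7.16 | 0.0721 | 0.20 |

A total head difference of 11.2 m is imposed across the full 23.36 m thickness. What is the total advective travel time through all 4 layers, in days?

With flow normal to the layers, continuity requires the same specific discharge q through every layer.
Σ(b_i/K_i) = 3.35/27.6 + 2.75/1.03 + 10.1/384 + 7.16/0.0721 = 102.1 d.
q = Δh / Σ(b_i/K_i) = 11.2 / 102.1 = 0.1097 m/day.
In each layer the seepage velocity is v_i = q/n_i, so the layer transit time is t_i = b_i·n_i / q:
  layer 1 (coarse sand): t_1 = 3.35 × 0.21 / 0.1097 = 6.415 d
  layer 2 (fine sand): t_2 = 2.75 × 0.24 / 0.1097 = 6.018 d
  layer 3 (karst limestone): t_3 = 10.1 × 0.03 / 0.1097 = 2.763 d
  layer 4 (silty sand): t_4 = 7.16 × 0.20 / 0.1097 = 13.06 d
Total t = Σ t_i = 28.25 days.

28.3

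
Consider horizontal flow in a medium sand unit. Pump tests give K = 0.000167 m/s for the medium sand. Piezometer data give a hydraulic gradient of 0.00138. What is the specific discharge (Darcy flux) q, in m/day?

0.0199

Convert K: 0.000167 m/s × 86400 = 14.43 m/day.
Hydraulic gradient i = 0.00138.
Specific discharge q = K · i = 14.43 × 0.001380 = 0.01991 m/day.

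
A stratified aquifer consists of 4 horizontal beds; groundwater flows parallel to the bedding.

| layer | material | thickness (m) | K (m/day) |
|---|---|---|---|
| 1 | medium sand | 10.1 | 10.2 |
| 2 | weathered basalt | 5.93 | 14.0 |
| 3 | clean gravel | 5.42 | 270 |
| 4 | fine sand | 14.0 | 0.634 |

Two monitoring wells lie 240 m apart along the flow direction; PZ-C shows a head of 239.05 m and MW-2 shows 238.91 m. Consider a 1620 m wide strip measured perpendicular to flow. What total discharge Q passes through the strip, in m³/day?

Flow is parallel to layering, so each bed carries its own Darcy discharge and the transmissivities add.
Σ(K_i·b_i) = 10.2×10.1 + 14.0×5.93 + 270×5.42 + 0.634×14.0 = 1658 m²/day.
Hydraulic gradient i = (239.05 − 238.91) / 240 = 0.14 / 240 = 0.0005833.
Q = Σ(K_i·b_i) · W · i = 1658 × 1620 × 0.0005833 = 1567 m³/day.

1570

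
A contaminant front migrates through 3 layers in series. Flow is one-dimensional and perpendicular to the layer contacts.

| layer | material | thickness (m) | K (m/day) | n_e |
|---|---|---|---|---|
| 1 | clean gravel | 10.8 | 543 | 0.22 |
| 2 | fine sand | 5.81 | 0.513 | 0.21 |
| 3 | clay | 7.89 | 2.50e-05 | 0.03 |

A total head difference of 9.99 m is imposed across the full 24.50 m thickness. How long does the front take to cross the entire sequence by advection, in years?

With flow normal to the layers, continuity requires the same specific discharge q through every layer.
Σ(b_i/K_i) = 10.8/543 + 5.81/0.513 + 7.89/2.50e-05 = 3.156e+05 d.
q = Δh / Σ(b_i/K_i) = 9.99 / 3.156e+05 = 3.165e-05 m/day.
In each layer the seepage velocity is v_i = q/n_i, so the layer transit time is t_i = b_i·n_i / q:
  layer 1 (clean gravel): t_1 = 10.8 × 0.22 / 3.165e-05 = 75064 d
  layer 2 (fine sand): t_2 = 5.81 × 0.21 / 3.165e-05 = 38546 d
  layer 3 (clay): t_3 = 7.89 × 0.03 / 3.165e-05 = 7478 d
Total t = Σ t_i = 1.211e+05 days = 331.5 years.

332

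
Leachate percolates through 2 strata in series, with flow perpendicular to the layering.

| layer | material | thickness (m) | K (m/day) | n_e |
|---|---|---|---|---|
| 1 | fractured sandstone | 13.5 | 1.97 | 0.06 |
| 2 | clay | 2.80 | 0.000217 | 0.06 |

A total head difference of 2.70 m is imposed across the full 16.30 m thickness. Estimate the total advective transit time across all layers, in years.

With flow normal to the layers, continuity requires the same specific discharge q through every layer.
Σ(b_i/K_i) = 13.5/1.97 + 2.80/0.000217 = 12910 d.
q = Δh / Σ(b_i/K_i) = 2.70 / 12910 = 0.0002091 m/day.
In each layer the seepage velocity is v_i = q/n_i, so the layer transit time is t_i = b_i·n_i / q:
  layer 1 (fractured sandstone): t_1 = 13.5 × 0.06 / 0.0002091 = 3873 d
  layer 2 (clay): t_2 = 2.80 × 0.06 / 0.0002091 = 803.3 d
Total t = Σ t_i = 4676 days = 12.80 years.

12.8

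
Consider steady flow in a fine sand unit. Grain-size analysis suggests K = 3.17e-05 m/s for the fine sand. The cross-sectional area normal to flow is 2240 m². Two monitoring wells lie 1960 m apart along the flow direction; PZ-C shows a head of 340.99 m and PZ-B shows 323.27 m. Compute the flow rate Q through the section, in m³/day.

Convert K: 3.17e-05 m/s × 86400 = 2.739 m/day.
Hydraulic gradient i = (340.99 − 323.27) / 1960 = 17.72 / 1960 = 0.009041.
Darcy's law: Q = K · A · i = 2.739 × 2240 × 0.009041 = 55.47 m³/day.

55.5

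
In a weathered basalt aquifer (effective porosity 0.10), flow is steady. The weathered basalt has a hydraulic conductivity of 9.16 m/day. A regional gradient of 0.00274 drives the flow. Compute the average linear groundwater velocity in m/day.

Hydraulic gradient i = 0.00274.
Darcy flux q = K · i = 9.160 × 0.002740 = 0.02510 m/day.
Seepage velocity v = q / n_e = 0.02510 / 0.10 = 0.2510 m/day.

0.251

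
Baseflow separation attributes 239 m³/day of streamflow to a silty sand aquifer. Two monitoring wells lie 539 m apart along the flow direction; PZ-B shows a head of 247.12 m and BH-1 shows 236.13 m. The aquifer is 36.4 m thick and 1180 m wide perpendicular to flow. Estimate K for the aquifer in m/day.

Cross-sectional area A = 1180 × 36.4 = 42952 m².
Hydraulic gradient i = (247.12 − 236.13) / 539 = 10.99 / 539 = 0.02039.
From Q = K·A·i, K = Q / (A·i) = 239 / (42952 × 0.02039) = 0.2729 m/day.

0.273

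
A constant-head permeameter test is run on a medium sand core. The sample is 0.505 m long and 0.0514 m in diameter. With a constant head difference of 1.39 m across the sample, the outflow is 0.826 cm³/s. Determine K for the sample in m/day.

12.5

Cross-sectional area A = π·(d/2)² = π × (0.0514/2)² = 0.002075 m².
Convert discharge: 0.826 cm³/s = 8.260e-07 m³/s.
Darcy's law rearranged: K = Q·L / (A·Δh) = 8.260e-07 × 0.505 / (0.002075 × 1.39) = 0.0001446 m/s = 12.50 m/day.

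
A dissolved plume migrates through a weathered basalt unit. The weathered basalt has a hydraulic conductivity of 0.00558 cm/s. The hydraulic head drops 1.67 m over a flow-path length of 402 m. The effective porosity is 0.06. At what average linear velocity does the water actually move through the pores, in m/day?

Convert K: 0.00558 cm/s × 864 = 4.821 m/day.
Hydraulic gradient i = Δh / L = 1.67 / 402 = 0.004154.
Darcy flux q = K · i = 4.821 × 0.004154 = 0.02003 m/day.
Seepage velocity v = q / n_e = 0.02003 / 0.06 = 0.3338 m/day.

0.334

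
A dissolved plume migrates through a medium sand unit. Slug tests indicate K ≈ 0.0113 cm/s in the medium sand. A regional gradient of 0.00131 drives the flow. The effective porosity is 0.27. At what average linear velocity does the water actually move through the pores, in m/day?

0.0474

Convert K: 0.0113 cm/s × 864 = 9.763 m/day.
Hydraulic gradient i = 0.00131.
Darcy flux q = K · i = 9.763 × 0.001310 = 0.01279 m/day.
Seepage velocity v = q / n_e = 0.01279 / 0.27 = 0.04737 m/day.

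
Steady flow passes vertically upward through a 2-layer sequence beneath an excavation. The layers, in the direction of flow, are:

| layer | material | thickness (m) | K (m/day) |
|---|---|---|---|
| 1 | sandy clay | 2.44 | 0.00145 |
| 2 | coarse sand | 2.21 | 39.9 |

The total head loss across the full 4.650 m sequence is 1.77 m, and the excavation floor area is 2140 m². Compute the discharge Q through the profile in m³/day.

2.25

Flow is perpendicular to layering, so the layers act in series and the equivalent K is the thickness-weighted harmonic mean.
Total thickness L = 2.44 + 2.21 = 4.650 m.
Σ(b_i/K_i) = 2.44/0.00145 + 2.21/39.9 = 1683 d.
K_eq = L / Σ(b_i/K_i) = 4.650 / 1683 = 0.002763 m/day.
Q = K_eq · A · (Δh/L) = 0.002763 × 2140 × (1.77/4.650) = 2.251 m³/day.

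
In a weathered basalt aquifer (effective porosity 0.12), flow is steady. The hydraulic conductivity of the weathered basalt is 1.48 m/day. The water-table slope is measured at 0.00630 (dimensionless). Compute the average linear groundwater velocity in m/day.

Hydraulic gradient i = 0.00630.
Darcy flux q = K · i = 1.480 × 0.006300 = 0.009324 m/day.
Seepage velocity v = q / n_e = 0.009324 / 0.12 = 0.07770 m/day.

0.0777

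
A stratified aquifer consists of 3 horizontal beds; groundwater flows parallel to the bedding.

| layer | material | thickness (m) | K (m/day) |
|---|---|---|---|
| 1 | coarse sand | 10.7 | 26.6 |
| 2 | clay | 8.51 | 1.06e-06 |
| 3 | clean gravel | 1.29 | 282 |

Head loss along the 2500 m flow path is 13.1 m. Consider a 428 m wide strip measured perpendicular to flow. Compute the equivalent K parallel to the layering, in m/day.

Flow is parallel to layering, so each bed carries its own Darcy discharge and the transmissivities add.
Σ(K_i·b_i) = 26.6×10.7 + 1.06e-06×8.51 + 282×1.29 = 648.4 m²/day.
Total thickness b = 20.50 m, so K_eq = Σ(K_i·b_i)/b = 31.63 m/day.

31.6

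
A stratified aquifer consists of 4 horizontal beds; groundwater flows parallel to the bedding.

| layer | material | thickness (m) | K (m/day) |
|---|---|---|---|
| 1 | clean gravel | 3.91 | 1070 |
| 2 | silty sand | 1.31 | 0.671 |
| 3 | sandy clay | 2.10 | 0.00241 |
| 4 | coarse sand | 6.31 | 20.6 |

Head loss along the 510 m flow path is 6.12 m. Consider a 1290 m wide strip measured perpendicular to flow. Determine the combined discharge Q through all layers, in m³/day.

Flow is parallel to layering, so each bed carries its own Darcy discharge and the transmissivities add.
Σ(K_i·b_i) = 1070×3.91 + 0.671×1.31 + 0.00241×2.10 + 20.6×6.31 = 4315 m²/day.
Hydraulic gradient i = Δh / L = 6.12 / 510 = 0.01200.
Q = Σ(K_i·b_i) · W · i = 4315 × 1290 × 0.01200 = 66790 m³/day.

66800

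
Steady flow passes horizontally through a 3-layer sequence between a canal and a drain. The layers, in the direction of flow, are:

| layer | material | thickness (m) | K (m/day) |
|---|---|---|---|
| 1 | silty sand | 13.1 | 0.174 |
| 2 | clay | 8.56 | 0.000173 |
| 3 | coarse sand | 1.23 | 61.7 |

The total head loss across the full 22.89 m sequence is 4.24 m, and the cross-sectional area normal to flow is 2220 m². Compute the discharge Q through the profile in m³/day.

Flow is perpendicular to layering, so the layers act in series and the equivalent K is the thickness-weighted harmonic mean.
Total thickness L = 13.1 + 8.56 + 1.23 = 22.89 m.
Σ(b_i/K_i) = 13.1/0.174 + 8.56/0.000173 + 1.23/61.7 = 49555 d.
K_eq = L / Σ(b_i/K_i) = 22.89 / 49555 = 0.0004619 m/day.
Q = K_eq · A · (Δh/L) = 0.0004619 × 2220 × (4.24/22.89) = 0.1899 m³/day.

0.190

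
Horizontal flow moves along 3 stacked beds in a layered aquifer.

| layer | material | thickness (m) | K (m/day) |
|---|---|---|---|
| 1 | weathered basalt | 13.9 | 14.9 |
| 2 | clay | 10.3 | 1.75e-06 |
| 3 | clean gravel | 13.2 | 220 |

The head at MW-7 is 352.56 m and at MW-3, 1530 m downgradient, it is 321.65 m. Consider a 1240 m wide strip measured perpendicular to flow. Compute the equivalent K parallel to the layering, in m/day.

83.2

Flow is parallel to layering, so each bed carries its own Darcy discharge and the transmissivities add.
Σ(K_i·b_i) = 14.9×13.9 + 1.75e-06×10.3 + 220×13.2 = 3111 m²/day.
Total thickness b = 37.40 m, so K_eq = Σ(K_i·b_i)/b = 83.18 m/day.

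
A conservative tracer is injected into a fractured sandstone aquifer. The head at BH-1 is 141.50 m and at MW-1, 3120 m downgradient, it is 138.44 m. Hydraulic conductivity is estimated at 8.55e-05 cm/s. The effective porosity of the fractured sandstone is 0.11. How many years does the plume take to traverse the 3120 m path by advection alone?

Convert K: 8.55e-05 cm/s × 864 = 0.07387 m/day.
Hydraulic gradient i = (141.50 − 138.44) / 3120 = 3.06 / 3120 = 0.0009808.
Darcy flux q = K · i = 0.07387 × 0.0009808 = 7.245e-05 m/day.
Seepage velocity v = q / n_e = 7.245e-05 / 0.11 = 0.0006586 m/day.
Travel time t = L / v = 3120 / 0.0006586 = 4.737e+06 days = 12969 years.

13000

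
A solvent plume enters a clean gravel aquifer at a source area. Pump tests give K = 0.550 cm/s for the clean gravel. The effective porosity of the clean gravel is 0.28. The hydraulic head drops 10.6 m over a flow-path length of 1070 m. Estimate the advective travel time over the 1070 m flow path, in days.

Convert K: 0.550 cm/s × 864 = 475.2 m/day.
Hydraulic gradient i = Δh / L = 10.6 / 1070 = 0.009907.
Darcy flux q = K · i = 475.2 × 0.009907 = 4.708 m/day.
Seepage velocity v = q / n_e = 4.708 / 0.28 = 16.81 m/day.
Travel time t = L / v = 1070 / 16.81 = 63.64 days.

63.6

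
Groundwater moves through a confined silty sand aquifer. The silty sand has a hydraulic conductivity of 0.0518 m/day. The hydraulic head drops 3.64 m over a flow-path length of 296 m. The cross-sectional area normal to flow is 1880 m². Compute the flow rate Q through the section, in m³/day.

1.20

Hydraulic gradient i = Δh / L = 3.64 / 296 = 0.01230.
Darcy's law: Q = K · A · i = 0.05180 × 1880 × 0.01230 = 1.198 m³/day.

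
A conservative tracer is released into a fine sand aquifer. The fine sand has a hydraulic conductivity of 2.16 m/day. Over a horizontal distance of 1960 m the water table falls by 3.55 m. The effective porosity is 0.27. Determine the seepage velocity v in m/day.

Hydraulic gradient i = Δh / L = 3.55 / 1960 = 0.001811.
Darcy flux q = K · i = 2.160 × 0.001811 = 0.003912 m/day.
Seepage velocity v = q / n_e = 0.003912 / 0.27 = 0.01449 m/day.

0.0145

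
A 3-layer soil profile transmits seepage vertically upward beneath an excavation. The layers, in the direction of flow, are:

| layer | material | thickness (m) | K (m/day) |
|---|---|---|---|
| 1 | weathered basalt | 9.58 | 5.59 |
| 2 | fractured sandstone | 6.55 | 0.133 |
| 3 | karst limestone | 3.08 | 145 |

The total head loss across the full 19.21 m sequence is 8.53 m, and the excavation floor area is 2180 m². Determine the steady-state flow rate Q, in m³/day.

365

Flow is perpendicular to layering, so the layers act in series and the equivalent K is the thickness-weighted harmonic mean.
Total thickness L = 9.58 + 6.55 + 3.08 = 19.21 m.
Σ(b_i/K_i) = 9.58/5.59 + 6.55/0.133 + 3.08/145 = 50.98 d.
K_eq = L / Σ(b_i/K_i) = 19.21 / 50.98 = 0.3768 m/day.
Q = K_eq · A · (Δh/L) = 0.3768 × 2180 × (8.53/19.21) = 364.7 m³/day.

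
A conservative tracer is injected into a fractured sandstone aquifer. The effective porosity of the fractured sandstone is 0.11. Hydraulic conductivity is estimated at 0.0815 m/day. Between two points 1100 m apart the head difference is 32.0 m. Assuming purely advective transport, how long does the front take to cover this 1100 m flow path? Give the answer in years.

Hydraulic gradient i = Δh / L = 32.0 / 1100 = 0.02909.
Darcy flux q = K · i = 0.08150 × 0.02909 = 0.002371 m/day.
Seepage velocity v = q / n_e = 0.002371 / 0.11 = 0.02155 m/day.
Travel time t = L / v = 1100 / 0.02155 = 51035 days = 139.7 years.

140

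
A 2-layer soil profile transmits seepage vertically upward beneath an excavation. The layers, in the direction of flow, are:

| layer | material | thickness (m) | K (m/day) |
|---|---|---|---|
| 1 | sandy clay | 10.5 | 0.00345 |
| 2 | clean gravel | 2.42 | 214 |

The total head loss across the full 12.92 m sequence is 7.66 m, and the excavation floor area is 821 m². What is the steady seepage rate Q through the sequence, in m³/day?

2.07

Flow is perpendicular to layering, so the layers act in series and the equivalent K is the thickness-weighted harmonic mean.
Total thickness L = 10.5 + 2.42 = 12.92 m.
Σ(b_i/K_i) = 10.5/0.00345 + 2.42/214 = 3043 d.
K_eq = L / Σ(b_i/K_i) = 12.92 / 3043 = 0.004245 m/day.
Q = K_eq · A · (Δh/L) = 0.004245 × 821 × (7.66/12.92) = 2.066 m³/day.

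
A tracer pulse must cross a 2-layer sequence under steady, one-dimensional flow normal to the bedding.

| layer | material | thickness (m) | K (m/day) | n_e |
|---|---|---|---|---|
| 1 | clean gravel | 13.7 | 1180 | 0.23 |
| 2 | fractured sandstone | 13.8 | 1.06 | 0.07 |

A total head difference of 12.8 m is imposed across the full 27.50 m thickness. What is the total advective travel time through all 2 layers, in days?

4.19

With flow normal to the layers, continuity requires the same specific discharge q through every layer.
Σ(b_i/K_i) = 13.7/1180 + 13.8/1.06 = 13.03 d.
q = Δh / Σ(b_i/K_i) = 12.8 / 13.03 = 0.9823 m/day.
In each layer the seepage velocity is v_i = q/n_i, so the layer transit time is t_i = b_i·n_i / q:
  layer 1 (clean gravel): t_1 = 13.7 × 0.23 / 0.9823 = 3.208 d
  layer 2 (fractured sandstone): t_2 = 13.8 × 0.07 / 0.9823 = 0.9834 d
Total t = Σ t_i = 4.191 days.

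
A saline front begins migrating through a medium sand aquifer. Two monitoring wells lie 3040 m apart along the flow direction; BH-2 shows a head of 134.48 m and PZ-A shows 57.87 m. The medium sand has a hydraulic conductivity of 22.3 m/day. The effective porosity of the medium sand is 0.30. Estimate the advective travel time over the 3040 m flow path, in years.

Hydraulic gradient i = (134.48 − 57.87) / 3040 = 76.61 / 3040 = 0.02520.
Darcy flux q = K · i = 22.30 × 0.02520 = 0.5620 m/day.
Seepage velocity v = q / n_e = 0.5620 / 0.30 = 1.873 m/day.
Travel time t = L / v = 3040 / 1.873 = 1623 days = 4.443 years.

4.44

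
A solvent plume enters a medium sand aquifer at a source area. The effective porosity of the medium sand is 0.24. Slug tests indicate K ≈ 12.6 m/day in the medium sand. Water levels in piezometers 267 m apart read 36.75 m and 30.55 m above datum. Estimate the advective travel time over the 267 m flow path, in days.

219

Hydraulic gradient i = (36.75 − 30.55) / 267 = 6.2 / 267 = 0.02322.
Darcy flux q = K · i = 12.60 × 0.02322 = 0.2926 m/day.
Seepage velocity v = q / n_e = 0.2926 / 0.24 = 1.219 m/day.
Travel time t = L / v = 267 / 1.219 = 219.0 days.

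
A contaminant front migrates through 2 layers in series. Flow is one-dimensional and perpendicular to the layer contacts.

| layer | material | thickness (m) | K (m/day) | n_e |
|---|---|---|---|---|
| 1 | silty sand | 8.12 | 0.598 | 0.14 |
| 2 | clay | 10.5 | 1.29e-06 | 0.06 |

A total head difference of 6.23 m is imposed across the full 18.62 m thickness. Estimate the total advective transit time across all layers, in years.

6320

With flow normal to the layers, continuity requires the same specific discharge q through every layer.
Σ(b_i/K_i) = 8.12/0.598 + 10.5/1.29e-06 = 8.140e+06 d.
q = Δh / Σ(b_i/K_i) = 6.23 / 8.140e+06 = 7.654e-07 m/day.
In each layer the seepage velocity is v_i = q/n_i, so the layer transit time is t_i = b_i·n_i / q:
  layer 1 (silty sand): t_1 = 8.12 × 0.14 / 7.654e-07 = 1.485e+06 d
  layer 2 (clay): t_2 = 10.5 × 0.06 / 7.654e-07 = 8.231e+05 d
Total t = Σ t_i = 2.308e+06 days = 6320 years.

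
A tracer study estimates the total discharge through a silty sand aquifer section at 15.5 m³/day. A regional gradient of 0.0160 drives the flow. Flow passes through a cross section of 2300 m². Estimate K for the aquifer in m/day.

Hydraulic gradient i = 0.0160.
From Q = K·A·i, K = Q / (A·i) = 15.5 / (2300 × 0.01600) = 0.4212 m/day.

0.421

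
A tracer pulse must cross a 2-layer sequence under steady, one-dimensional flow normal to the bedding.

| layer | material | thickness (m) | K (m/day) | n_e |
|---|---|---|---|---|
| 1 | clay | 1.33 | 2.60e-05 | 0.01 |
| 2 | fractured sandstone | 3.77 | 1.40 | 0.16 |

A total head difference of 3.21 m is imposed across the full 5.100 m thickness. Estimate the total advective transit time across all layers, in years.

26.9

With flow normal to the layers, continuity requires the same specific discharge q through every layer.
Σ(b_i/K_i) = 1.33/2.60e-05 + 3.77/1.40 = 51157 d.
q = Δh / Σ(b_i/K_i) = 3.21 / 51157 = 6.275e-05 m/day.
In each layer the seepage velocity is v_i = q/n_i, so the layer transit time is t_i = b_i·n_i / q:
  layer 1 (clay): t_1 = 1.33 × 0.01 / 6.275e-05 = 212.0 d
  layer 2 (fractured sandstone): t_2 = 3.77 × 0.16 / 6.275e-05 = 9613 d
Total t = Σ t_i = 9825 days = 26.90 years.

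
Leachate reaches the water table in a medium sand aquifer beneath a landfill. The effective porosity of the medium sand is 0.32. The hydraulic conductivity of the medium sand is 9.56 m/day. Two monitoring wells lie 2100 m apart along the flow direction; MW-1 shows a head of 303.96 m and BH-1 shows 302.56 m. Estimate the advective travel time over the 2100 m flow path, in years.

Hydraulic gradient i = (303.96 − 302.56) / 2100 = 1.4 / 2100 = 0.0006667.
Darcy flux q = K · i = 9.560 × 0.0006667 = 0.006373 m/day.
Seepage velocity v = q / n_e = 0.006373 / 0.32 = 0.01992 m/day.
Travel time t = L / v = 2100 / 0.01992 = 1.054e+05 days = 288.7 years.

289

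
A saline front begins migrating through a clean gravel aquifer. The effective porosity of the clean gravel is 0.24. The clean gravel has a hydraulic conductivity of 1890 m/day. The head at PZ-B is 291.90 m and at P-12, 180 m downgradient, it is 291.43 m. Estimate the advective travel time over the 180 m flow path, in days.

Hydraulic gradient i = (291.90 − 291.43) / 180 = 0.47 / 180 = 0.002611.
Darcy flux q = K · i = 1890 × 0.002611 = 4.935 m/day.
Seepage velocity v = q / n_e = 4.935 / 0.24 = 20.56 m/day.
Travel time t = L / v = 180 / 20.56 = 8.754 days.

8.75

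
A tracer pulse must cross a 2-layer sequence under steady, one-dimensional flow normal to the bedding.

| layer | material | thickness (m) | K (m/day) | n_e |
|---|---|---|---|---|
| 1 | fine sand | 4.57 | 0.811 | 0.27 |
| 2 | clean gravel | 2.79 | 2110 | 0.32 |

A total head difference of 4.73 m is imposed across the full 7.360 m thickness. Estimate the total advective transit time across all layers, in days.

With flow normal to the layers, continuity requires the same specific discharge q through every layer.
Σ(b_i/K_i) = 4.57/0.811 + 2.79/2110 = 5.636 d.
q = Δh / Σ(b_i/K_i) = 4.73 / 5.636 = 0.8392 m/day.
In each layer the seepage velocity is v_i = q/n_i, so the layer transit time is t_i = b_i·n_i / q:
  layer 1 (fine sand): t_1 = 4.57 × 0.27 / 0.8392 = 1.470 d
  layer 2 (clean gravel): t_2 = 2.79 × 0.32 / 0.8392 = 1.064 d
Total t = Σ t_i = 2.534 days.

2.53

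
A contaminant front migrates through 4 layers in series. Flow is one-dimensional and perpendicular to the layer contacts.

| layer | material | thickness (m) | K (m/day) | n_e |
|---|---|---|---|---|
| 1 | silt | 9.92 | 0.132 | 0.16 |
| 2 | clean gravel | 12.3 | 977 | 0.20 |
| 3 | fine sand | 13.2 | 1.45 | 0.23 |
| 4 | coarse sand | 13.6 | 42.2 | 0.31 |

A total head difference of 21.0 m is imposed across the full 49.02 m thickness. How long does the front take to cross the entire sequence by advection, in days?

With flow normal to the layers, continuity requires the same specific discharge q through every layer.
Σ(b_i/K_i) = 9.92/0.132 + 12.3/977 + 13.2/1.45 + 13.6/42.2 = 84.59 d.
q = Δh / Σ(b_i/K_i) = 21.0 / 84.59 = 0.2483 m/day.
In each layer the seepage velocity is v_i = q/n_i, so the layer transit time is t_i = b_i·n_i / q:
  layer 1 (silt): t_1 = 9.92 × 0.16 / 0.2483 = 6.393 d
  layer 2 (clean gravel): t_2 = 12.3 × 0.20 / 0.2483 = 9.909 d
  layer 3 (fine sand): t_3 = 13.2 × 0.23 / 0.2483 = 12.23 d
  layer 4 (coarse sand): t_4 = 13.6 × 0.31 / 0.2483 = 16.98 d
Total t = Σ t_i = 45.51 days.

45.5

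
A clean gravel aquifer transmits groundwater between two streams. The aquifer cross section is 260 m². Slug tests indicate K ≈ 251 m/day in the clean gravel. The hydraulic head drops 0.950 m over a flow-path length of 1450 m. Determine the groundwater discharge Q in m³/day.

Hydraulic gradient i = Δh / L = 0.950 / 1450 = 0.0006552.
Darcy's law: Q = K · A · i = 251.0 × 260.0 × 0.0006552 = 42.76 m³/day.

42.8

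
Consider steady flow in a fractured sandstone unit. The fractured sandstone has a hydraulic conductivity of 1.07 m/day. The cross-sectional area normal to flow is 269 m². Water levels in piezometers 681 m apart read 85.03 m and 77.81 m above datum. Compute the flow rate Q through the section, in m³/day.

3.05

Hydraulic gradient i = (85.03 − 77.81) / 681 = 7.22 / 681 = 0.01060.
Darcy's law: Q = K · A · i = 1.070 × 269.0 × 0.01060 = 3.052 m³/day.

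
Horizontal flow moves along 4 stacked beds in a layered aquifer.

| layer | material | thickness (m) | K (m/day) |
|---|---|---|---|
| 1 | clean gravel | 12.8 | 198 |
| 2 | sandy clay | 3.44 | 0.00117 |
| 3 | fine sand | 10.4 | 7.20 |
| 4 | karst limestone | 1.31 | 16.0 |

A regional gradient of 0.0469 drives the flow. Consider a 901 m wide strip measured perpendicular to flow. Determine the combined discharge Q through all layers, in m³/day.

111000

Flow is parallel to layering, so each bed carries its own Darcy discharge and the transmissivities add.
Σ(K_i·b_i) = 198×12.8 + 0.00117×3.44 + 7.20×10.4 + 16.0×1.31 = 2630 m²/day.
Hydraulic gradient i = 0.0469.
Q = Σ(K_i·b_i) · W · i = 2630 × 901 × 0.04690 = 1.111e+05 m³/day.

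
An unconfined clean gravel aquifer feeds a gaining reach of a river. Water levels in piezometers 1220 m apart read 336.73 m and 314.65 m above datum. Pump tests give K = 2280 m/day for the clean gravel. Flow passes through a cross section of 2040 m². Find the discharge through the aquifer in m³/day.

84200

Hydraulic gradient i = (336.73 − 314.65) / 1220 = 22.08 / 1220 = 0.01810.
Darcy's law: Q = K · A · i = 2280 × 2040 × 0.01810 = 84179 m³/day.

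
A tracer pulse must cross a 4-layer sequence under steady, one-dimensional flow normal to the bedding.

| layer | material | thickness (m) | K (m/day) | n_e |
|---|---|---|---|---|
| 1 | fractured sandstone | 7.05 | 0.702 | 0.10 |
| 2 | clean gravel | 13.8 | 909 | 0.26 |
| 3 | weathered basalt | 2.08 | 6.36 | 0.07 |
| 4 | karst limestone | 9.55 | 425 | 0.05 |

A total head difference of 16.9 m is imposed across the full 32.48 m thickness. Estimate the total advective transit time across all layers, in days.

3.03

With flow normal to the layers, continuity requires the same specific discharge q through every layer.
Σ(b_i/K_i) = 7.05/0.702 + 13.8/909 + 2.08/6.36 + 9.55/425 = 10.41 d.
q = Δh / Σ(b_i/K_i) = 16.9 / 10.41 = 1.624 m/day.
In each layer the seepage velocity is v_i = q/n_i, so the layer transit time is t_i = b_i·n_i / q:
  layer 1 (fractured sandstone): t_1 = 7.05 × 0.10 / 1.624 = 0.4342 d
  layer 2 (clean gravel): t_2 = 13.8 × 0.26 / 1.624 = 2.210 d
  layer 3 (weathered basalt): t_3 = 2.08 × 0.07 / 1.624 = 0.08966 d
  layer 4 (karst limestone): t_4 = 9.55 × 0.05 / 1.624 = 0.2941 d
Total t = Σ t_i = 3.027 days.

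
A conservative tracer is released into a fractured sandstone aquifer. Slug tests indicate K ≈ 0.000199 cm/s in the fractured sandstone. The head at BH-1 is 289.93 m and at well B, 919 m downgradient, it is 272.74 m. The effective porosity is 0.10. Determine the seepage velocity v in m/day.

Convert K: 0.000199 cm/s × 864 = 0.1719 m/day.
Hydraulic gradient i = (289.93 − 272.74) / 919 = 17.19 / 919 = 0.01871.
Darcy flux q = K · i = 0.1719 × 0.01871 = 0.003216 m/day.
Seepage velocity v = q / n_e = 0.003216 / 0.10 = 0.03216 m/day.

0.0322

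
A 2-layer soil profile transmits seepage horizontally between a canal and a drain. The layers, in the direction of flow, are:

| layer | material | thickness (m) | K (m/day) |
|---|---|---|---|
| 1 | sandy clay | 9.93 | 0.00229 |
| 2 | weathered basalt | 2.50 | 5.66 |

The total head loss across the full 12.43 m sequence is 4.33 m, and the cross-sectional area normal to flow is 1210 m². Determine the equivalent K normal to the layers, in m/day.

0.00287

Flow is perpendicular to layering, so the layers act in series and the equivalent K is the thickness-weighted harmonic mean.
Total thickness L = 9.93 + 2.50 = 12.43 m.
Σ(b_i/K_i) = 9.93/0.00229 + 2.50/5.66 = 4337 d.
K_eq = L / Σ(b_i/K_i) = 12.43 / 4337 = 0.002866 m/day.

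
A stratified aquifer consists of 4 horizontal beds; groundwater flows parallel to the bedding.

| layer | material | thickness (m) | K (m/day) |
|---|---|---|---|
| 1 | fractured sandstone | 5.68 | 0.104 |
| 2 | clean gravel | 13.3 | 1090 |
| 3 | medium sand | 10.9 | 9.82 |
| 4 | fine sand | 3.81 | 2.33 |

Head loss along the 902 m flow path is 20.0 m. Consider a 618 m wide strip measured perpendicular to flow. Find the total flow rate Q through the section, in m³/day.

Flow is parallel to layering, so each bed carries its own Darcy discharge and the transmissivities add.
Σ(K_i·b_i) = 0.104×5.68 + 1090×13.3 + 9.82×10.9 + 2.33×3.81 = 14614 m²/day.
Hydraulic gradient i = Δh / L = 20.0 / 902 = 0.02217.
Q = Σ(K_i·b_i) · W · i = 14614 × 618 × 0.02217 = 2.002e+05 m³/day.

200000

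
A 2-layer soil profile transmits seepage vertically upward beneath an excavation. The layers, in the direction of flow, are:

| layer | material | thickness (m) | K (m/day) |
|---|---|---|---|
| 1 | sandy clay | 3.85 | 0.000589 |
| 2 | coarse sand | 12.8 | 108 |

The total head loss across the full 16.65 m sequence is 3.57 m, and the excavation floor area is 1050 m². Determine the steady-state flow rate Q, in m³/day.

0.573

Flow is perpendicular to layering, so the layers act in series and the equivalent K is the thickness-weighted harmonic mean.
Total thickness L = 3.85 + 12.8 = 16.65 m.
Σ(b_i/K_i) = 3.85/0.000589 + 12.8/108 = 6537 d.
K_eq = L / Σ(b_i/K_i) = 16.65 / 6537 = 0.002547 m/day.
Q = K_eq · A · (Δh/L) = 0.002547 × 1050 × (3.57/16.65) = 0.5735 m³/day.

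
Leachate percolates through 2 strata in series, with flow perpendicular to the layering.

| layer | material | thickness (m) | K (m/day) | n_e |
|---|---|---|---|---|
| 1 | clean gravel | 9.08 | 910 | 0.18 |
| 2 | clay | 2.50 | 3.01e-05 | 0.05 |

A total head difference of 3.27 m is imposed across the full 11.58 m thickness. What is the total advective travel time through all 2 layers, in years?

With flow normal to the layers, continuity requires the same specific discharge q through every layer.
Σ(b_i/K_i) = 9.08/910 + 2.50/3.01e-05 = 83056 d.
q = Δh / Σ(b_i/K_i) = 3.27 / 83056 = 3.937e-05 m/day.
In each layer the seepage velocity is v_i = q/n_i, so the layer transit time is t_i = b_i·n_i / q:
  layer 1 (clean gravel): t_1 = 9.08 × 0.18 / 3.937e-05 = 41513 d
  layer 2 (clay): t_2 = 2.50 × 0.05 / 3.937e-05 = 3175 d
Total t = Σ t_i = 44688 days = 122.3 years.

122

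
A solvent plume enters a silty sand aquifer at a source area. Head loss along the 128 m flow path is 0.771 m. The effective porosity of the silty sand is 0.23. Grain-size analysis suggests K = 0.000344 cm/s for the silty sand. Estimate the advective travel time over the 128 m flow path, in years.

45.0

Convert K: 0.000344 cm/s × 864 = 0.2972 m/day.
Hydraulic gradient i = Δh / L = 0.771 / 128 = 0.006023.
Darcy flux q = K · i = 0.2972 × 0.006023 = 0.001790 m/day.
Seepage velocity v = q / n_e = 0.001790 / 0.23 = 0.007784 m/day.
Travel time t = L / v = 128 / 0.007784 = 16445 days = 45.02 years.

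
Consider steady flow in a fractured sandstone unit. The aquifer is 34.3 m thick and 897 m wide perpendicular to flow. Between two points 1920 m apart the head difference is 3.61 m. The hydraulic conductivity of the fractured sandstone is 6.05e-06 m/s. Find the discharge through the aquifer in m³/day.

30.2

Convert K: 6.05e-06 m/s × 86400 = 0.5227 m/day.
Cross-sectional area A = 897 × 34.3 = 30767 m².
Hydraulic gradient i = Δh / L = 3.61 / 1920 = 0.001880.
Darcy's law: Q = K · A · i = 0.5227 × 30767 × 0.001880 = 30.24 m³/day.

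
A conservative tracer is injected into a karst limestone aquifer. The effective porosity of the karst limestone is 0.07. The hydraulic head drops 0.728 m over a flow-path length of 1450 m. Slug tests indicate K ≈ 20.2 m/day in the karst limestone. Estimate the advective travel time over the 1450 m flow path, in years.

Hydraulic gradient i = Δh / L = 0.728 / 1450 = 0.0005021.
Darcy flux q = K · i = 20.20 × 0.0005021 = 0.01014 m/day.
Seepage velocity v = q / n_e = 0.01014 / 0.07 = 0.1449 m/day.
Travel time t = L / v = 1450 / 0.1449 = 10008 days = 27.40 years.

27.4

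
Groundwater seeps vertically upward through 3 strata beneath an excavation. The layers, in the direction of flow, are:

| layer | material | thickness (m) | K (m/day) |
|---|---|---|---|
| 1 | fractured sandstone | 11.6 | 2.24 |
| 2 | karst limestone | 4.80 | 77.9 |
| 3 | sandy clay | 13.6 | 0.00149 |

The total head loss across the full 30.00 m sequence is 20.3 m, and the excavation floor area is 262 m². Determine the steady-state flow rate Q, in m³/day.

0.582

Flow is perpendicular to layering, so the layers act in series and the equivalent K is the thickness-weighted harmonic mean.
Total thickness L = 11.6 + 4.80 + 13.6 = 30.00 m.
Σ(b_i/K_i) = 11.6/2.24 + 4.80/77.9 + 13.6/0.00149 = 9133 d.
K_eq = L / Σ(b_i/K_i) = 30.00 / 9133 = 0.003285 m/day.
Q = K_eq · A · (Δh/L) = 0.003285 × 262 × (20.3/30.00) = 0.5824 m³/day.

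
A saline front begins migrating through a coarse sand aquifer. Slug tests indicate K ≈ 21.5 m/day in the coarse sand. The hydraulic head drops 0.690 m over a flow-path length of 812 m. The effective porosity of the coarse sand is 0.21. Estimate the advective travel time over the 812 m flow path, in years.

25.6

Hydraulic gradient i = Δh / L = 0.690 / 812 = 0.0008498.
Darcy flux q = K · i = 21.50 × 0.0008498 = 0.01827 m/day.
Seepage velocity v = q / n_e = 0.01827 / 0.21 = 0.08700 m/day.
Travel time t = L / v = 812 / 0.08700 = 9333 days = 25.55 years.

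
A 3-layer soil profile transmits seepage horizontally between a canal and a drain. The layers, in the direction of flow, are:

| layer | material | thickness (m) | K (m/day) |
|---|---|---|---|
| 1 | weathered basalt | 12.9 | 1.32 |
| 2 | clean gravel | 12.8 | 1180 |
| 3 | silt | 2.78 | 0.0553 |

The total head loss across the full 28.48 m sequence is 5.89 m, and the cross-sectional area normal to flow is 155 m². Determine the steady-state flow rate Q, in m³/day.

15.2

Flow is perpendicular to layering, so the layers act in series and the equivalent K is the thickness-weighted harmonic mean.
Total thickness L = 12.9 + 12.8 + 2.78 = 28.48 m.
Σ(b_i/K_i) = 12.9/1.32 + 12.8/1180 + 2.78/0.0553 = 60.05 d.
K_eq = L / Σ(b_i/K_i) = 28.48 / 60.05 = 0.4742 m/day.
Q = K_eq · A · (Δh/L) = 0.4742 × 155 × (5.89/28.48) = 15.20 m³/day.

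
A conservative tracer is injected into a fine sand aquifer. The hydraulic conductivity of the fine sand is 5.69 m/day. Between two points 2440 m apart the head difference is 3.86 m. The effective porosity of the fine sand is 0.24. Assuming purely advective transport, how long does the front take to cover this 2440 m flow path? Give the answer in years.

178

Hydraulic gradient i = Δh / L = 3.86 / 2440 = 0.001582.
Darcy flux q = K · i = 5.690 × 0.001582 = 0.009001 m/day.
Seepage velocity v = q / n_e = 0.009001 / 0.24 = 0.03751 m/day.
Travel time t = L / v = 2440 / 0.03751 = 65057 days = 178.1 years.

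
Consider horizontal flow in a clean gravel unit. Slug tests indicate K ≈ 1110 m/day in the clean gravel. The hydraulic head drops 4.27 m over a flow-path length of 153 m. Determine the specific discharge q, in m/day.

Hydraulic gradient i = Δh / L = 4.27 / 153 = 0.02791.
Specific discharge q = K · i = 1110 × 0.02791 = 30.98 m/day.

31.0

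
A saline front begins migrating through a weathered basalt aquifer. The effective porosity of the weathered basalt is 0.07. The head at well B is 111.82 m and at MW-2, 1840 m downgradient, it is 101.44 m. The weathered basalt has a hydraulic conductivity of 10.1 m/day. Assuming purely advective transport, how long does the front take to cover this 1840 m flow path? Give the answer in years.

6.19

Hydraulic gradient i = (111.82 − 101.44) / 1840 = 10.38 / 1840 = 0.005641.
Darcy flux q = K · i = 10.10 × 0.005641 = 0.05698 m/day.
Seepage velocity v = q / n_e = 0.05698 / 0.07 = 0.8140 m/day.
Travel time t = L / v = 1840 / 0.8140 = 2261 days = 6.189 years.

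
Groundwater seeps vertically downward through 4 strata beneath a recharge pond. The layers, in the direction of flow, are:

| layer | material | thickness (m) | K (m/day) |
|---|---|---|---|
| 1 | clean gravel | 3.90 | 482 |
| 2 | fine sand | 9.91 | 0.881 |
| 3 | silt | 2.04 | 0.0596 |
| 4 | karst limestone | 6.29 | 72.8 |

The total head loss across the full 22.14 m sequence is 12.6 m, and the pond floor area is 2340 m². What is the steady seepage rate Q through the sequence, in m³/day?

647

Flow is perpendicular to layering, so the layers act in series and the equivalent K is the thickness-weighted harmonic mean.
Total thickness L = 3.90 + 9.91 + 2.04 + 6.29 = 22.14 m.
Σ(b_i/K_i) = 3.90/482 + 9.91/0.881 + 2.04/0.0596 + 6.29/72.8 = 45.57 d.
K_eq = L / Σ(b_i/K_i) = 22.14 / 45.57 = 0.4858 m/day.
Q = K_eq · A · (Δh/L) = 0.4858 × 2340 × (12.6/22.14) = 647.0 m³/day.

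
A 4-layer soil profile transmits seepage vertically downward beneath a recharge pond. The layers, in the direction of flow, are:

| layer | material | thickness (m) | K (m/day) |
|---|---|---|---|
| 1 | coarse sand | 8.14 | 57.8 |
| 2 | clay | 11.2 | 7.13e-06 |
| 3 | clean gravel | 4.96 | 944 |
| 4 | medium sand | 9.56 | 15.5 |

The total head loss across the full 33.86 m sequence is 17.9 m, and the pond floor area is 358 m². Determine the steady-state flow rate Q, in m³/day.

Flow is perpendicular to layering, so the layers act in series and the equivalent K is the thickness-weighted harmonic mean.
Total thickness L = 8.14 + 11.2 + 4.96 + 9.56 = 33.86 m.
Σ(b_i/K_i) = 8.14/57.8 + 11.2/7.13e-06 + 4.96/944 + 9.56/15.5 = 1.571e+06 d.
K_eq = L / Σ(b_i/K_i) = 33.86 / 1.571e+06 = 2.156e-05 m/day.
Q = K_eq · A · (Δh/L) = 2.156e-05 × 358 × (17.9/33.86) = 0.004080 m³/day.

0.00408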